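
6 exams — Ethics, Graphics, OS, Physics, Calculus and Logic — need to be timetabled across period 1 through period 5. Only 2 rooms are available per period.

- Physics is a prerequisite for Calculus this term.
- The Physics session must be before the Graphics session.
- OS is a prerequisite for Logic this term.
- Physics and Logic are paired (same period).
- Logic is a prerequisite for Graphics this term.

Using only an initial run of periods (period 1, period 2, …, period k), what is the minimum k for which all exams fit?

The precedence chain requires at least 3 distinct periods.
With at most 2 per period and 6 exams, at least 3 periods are needed.
3 works (last occupied period: period 3): for example OS=period 1, Ethics=period 1, Graphics=period 3, Physics=period 2, Calculus=period 3, Logic=period 2.

3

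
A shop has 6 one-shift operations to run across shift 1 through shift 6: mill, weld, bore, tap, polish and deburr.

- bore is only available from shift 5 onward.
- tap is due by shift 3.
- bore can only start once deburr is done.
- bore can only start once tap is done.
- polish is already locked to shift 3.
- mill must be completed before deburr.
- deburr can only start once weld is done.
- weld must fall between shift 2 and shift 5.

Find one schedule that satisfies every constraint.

weld in shift 2; bore in shift 5; polish in shift 3; deburr in shift 3; tap in shift 1; mill in shift 1

Checking: deburr(shift 3) before bore(shift 5); weld(shift 2) before deburr(shift 3); tap(shift 1) before bore(shift 5); mill(shift 1) before deburr(shift 3); weld=shift 2 in [shift 2,shift 5]; polish=shift 3 in [shift 3,shift 3]; tap=shift 1 in [shift 1,shift 3]; bore=shift 5 in [shift 5,shift 6].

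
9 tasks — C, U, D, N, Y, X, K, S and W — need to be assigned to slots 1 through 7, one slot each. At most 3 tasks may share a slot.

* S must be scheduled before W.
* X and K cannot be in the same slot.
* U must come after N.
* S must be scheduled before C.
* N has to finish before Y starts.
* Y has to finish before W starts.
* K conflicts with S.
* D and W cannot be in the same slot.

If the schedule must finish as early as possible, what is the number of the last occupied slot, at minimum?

The precedence chain requires at least 3 distinct slots.
With at most 3 per slot and 9 tasks, at least 3 slots are needed.
3 works (last occupied slot: 3): for example U in 3, X in 2, S in 1, Y in 2, C in 2, D in 1, W in 3, K in 3, N in 1.

3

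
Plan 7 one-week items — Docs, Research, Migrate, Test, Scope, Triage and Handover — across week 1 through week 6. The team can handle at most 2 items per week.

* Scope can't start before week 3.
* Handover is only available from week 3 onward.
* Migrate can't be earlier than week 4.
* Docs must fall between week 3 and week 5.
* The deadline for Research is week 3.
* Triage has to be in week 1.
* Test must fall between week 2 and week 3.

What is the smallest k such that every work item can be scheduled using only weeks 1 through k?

With at most 2 per week and 7 work items, at least 4 weeks are needed.
Migrate can't be placed before week 4, so the schedule must run through at least week 4.
4 works (last occupied week: week 4): for example Test -> week 2, Handover -> week 4, Docs -> week 3, Scope -> week 3, Migrate -> week 4, Research -> week 1, Triage -> week 1.

4 weeks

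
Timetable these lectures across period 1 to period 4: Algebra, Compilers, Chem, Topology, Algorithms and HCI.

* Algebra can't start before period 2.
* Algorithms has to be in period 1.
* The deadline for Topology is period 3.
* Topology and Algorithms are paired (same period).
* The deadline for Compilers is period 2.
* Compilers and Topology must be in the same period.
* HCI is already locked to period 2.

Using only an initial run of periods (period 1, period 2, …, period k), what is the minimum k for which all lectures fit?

2

Algebra can't be placed before period 2, so the schedule must run through at least period 2.
2 works (last occupied period: period 2): for example HCI in period 2, Algorithms in period 1, Topology in period 1, Compilers in period 1, Algebra in period 2, Chem in period 1.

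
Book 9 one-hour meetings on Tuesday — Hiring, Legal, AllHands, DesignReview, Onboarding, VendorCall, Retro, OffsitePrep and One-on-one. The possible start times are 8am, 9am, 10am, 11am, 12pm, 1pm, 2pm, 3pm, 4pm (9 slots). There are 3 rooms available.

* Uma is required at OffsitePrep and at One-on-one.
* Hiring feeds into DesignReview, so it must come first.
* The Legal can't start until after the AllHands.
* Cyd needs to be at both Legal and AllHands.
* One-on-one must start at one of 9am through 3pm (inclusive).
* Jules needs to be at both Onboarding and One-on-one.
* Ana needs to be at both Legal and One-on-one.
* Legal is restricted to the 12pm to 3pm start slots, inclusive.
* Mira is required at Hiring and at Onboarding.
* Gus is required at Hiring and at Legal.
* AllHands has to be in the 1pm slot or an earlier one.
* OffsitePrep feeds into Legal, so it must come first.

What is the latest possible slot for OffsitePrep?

2pm

Downstream work caps OffsitePrep at 2pm.
OffsitePrep at 2pm is achievable: VendorCall in 8am, Legal in 3pm, One-on-one in 9am, AllHands in 8am, Hiring in 8am, Retro in 9am, OffsitePrep in 2pm, Onboarding in 10am, DesignReview in 9am.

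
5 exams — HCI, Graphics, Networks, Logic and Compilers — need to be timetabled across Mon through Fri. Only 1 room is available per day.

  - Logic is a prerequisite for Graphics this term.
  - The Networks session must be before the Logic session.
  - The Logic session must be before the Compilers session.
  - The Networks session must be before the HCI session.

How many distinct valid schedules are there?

Splitting on HCI: it can be Tue (2), Wed (2), Thu (2), Fri (2). Listing each branch's schedules as (Graphics, Networks, Logic, Compilers):
HCI=Tue: (Thu,Mon,Wed,Fri) (Fri,Mon,Wed,Thu) — 2.
HCI=Wed: (Thu,Mon,Tue,Fri) (Fri,Mon,Tue,Thu) — 2.
HCI=Thu: (Wed,Mon,Tue,Fri) (Fri,Mon,Tue,Wed) — 2.
HCI=Fri: (Wed,Mon,Tue,Thu) (Thu,Mon,Tue,Wed) — 2.
Summing: 2 + 2 + 2 + 2 = 8.

8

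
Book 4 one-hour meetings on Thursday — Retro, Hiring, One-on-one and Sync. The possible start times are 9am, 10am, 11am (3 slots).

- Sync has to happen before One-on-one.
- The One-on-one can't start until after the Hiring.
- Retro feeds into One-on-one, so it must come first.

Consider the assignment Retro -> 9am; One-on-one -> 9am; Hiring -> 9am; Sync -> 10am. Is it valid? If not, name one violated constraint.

Retro feeds into One-on-one, so it must come first — violated.
Sync has to happen before One-on-one — violated.
The One-on-one can't start until after the Hiring — violated.

No — it violates: Sync has to happen before One-on-one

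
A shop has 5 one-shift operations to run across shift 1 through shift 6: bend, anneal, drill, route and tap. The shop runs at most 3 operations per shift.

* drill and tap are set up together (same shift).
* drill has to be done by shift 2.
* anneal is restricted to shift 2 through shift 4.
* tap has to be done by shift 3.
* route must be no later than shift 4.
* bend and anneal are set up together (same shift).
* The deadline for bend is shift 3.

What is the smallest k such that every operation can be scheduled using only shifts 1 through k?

2

With at most 3 per shift and 5 operations, at least 2 shifts are needed.
anneal can't be placed before shift 2, so the schedule must run through at least shift 2.
2 works (last occupied shift: shift 2): for example drill=shift 1, route=shift 1, bend=shift 2, tap=shift 1, anneal=shift 2.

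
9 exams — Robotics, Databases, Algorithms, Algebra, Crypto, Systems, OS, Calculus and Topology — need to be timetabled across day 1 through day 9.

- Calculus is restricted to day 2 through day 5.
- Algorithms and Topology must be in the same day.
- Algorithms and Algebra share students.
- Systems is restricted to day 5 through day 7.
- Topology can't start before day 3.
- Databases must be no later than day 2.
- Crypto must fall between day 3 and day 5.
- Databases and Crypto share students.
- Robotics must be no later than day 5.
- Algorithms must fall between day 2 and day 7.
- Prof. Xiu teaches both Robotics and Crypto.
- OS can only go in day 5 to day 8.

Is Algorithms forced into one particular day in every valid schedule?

Algorithms can be day 3 (e.g. Topology in day 3; Databases in day 1; Algorithms in day 3; Systems in day 5; Crypto in day 3; Algebra in day 1; OS in day 5; Robotics in day 1; Calculus in day 2) or day 4 (e.g. Databases=day 1; Crypto=day 3; Algorithms=day 4; Calculus=day 2; Topology=day 4; Robotics=day 1; Algebra=day 1; OS=day 5; Systems=day 5).

No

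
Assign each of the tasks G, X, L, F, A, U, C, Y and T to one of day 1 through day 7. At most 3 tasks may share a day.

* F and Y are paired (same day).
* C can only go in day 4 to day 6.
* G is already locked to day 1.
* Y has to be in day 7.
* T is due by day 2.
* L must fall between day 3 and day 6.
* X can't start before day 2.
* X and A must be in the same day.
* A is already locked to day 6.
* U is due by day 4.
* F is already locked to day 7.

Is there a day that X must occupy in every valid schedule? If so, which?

X is available from day 2; X must be in the same day as A, which can't be before day 6, so X is at least day 6; X must be in the same day as A, which can't be after day 6, so X is at most day 6.
So X is pinned to day 6.

day 6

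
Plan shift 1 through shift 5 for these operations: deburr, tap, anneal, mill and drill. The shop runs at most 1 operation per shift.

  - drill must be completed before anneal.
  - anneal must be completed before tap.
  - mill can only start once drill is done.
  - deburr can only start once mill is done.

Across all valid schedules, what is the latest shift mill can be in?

Precedence pushes mill to at least shift 2; downstream work caps mill at shift 4.
mill at shift 4 is achievable: drill -> shift 1, anneal -> shift 2, tap -> shift 3, mill -> shift 4, deburr -> shift 5.

shift 4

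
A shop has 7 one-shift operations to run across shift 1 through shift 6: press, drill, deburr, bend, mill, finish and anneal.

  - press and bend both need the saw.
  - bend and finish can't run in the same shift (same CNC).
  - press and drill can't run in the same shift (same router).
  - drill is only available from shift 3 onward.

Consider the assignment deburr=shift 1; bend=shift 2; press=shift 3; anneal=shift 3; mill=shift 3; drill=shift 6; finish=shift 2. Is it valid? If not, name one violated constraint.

Invalid. bend and finish can't run in the same shift (same CNC).

drill is only available from shift 3 onward — holds.
bend and finish can't run in the same shift (same CNC) — violated.
press and bend both need the saw — holds.
press and drill can't run in the same shift (same router) — holds.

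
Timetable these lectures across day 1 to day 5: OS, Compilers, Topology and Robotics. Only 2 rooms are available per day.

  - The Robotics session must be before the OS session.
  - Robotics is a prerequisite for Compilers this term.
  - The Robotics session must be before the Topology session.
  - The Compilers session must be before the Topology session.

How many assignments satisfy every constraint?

35

Splitting on OS: it can be day 2 (6), day 3 (9), day 4 (10), day 5 (10). Listing each branch's schedules as (Compilers, Topology, Robotics) by day number:
OS=day 2: (2,3,1) (2,4,1) (2,5,1) (3,4,1) (3,5,1) (4,5,1) — 6.
OS=day 3: (2,3,1) (2,4,1) (2,5,1) (3,4,1) (3,4,2) (3,5,1) (3,5,2) (4,5,1) (4,5,2) — 9.
OS=day 4: (2,3,1) (2,4,1) (2,5,1) (3,4,1) (3,4,2) (3,5,1) (3,5,2) (4,5,1) (4,5,2) (4,5,3) — 10.
OS=day 5: (2,3,1) (2,4,1) (2,5,1) (3,4,1) (3,4,2) (3,5,1) (3,5,2) (4,5,1) (4,5,2) (4,5,3) — 10.
Summing: 6 + 9 + 10 + 10 = 35.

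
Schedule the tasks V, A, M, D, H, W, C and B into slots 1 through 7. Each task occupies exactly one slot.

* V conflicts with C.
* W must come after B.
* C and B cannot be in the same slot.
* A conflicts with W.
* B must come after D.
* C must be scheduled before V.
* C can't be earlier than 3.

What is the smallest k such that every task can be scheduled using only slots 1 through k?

4 slots

The precedence chain requires at least 3 distinct slots.
Propagating the time windows through the other constraints, V can't land before 4, so the schedule must run through at least slot 4.
4 works (last occupied slot: 4): for example D in 1; B in 2; A in 1; V in 4; M in 1; W in 3; C in 3; H in 1.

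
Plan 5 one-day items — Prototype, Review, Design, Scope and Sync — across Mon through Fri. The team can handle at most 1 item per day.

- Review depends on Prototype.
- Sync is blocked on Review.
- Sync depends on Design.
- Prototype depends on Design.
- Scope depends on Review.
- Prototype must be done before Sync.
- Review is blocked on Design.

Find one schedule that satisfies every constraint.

Scope -> Fri, Prototype -> Tue, Sync -> Thu, Review -> Wed, Design -> Mon

Checking: Review(Wed) before Sync(Thu); Prototype(Tue) before Sync(Thu); Prototype(Tue) before Review(Wed); Design(Mon) before Sync(Thu); Design(Mon) before Review(Wed); Design(Mon) before Prototype(Tue); Review(Wed) before Scope(Fri); max 1 per day (cap 1).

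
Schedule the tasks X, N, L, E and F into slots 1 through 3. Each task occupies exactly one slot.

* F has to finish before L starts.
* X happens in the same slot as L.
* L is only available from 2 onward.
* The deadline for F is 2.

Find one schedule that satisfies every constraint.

E -> 1, N -> 1, X -> 2, L -> 2, F -> 1

Checking: F(1) before L(2); X = L = 2; L=2 in [2,3]; F=1 in [1,2].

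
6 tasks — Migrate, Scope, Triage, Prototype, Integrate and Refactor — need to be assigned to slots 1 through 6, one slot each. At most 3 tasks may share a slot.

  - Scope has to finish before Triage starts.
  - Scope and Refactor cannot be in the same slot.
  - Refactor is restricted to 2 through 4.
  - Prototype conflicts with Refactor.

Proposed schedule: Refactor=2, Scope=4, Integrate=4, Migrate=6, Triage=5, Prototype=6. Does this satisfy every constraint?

At most 3 tasks may share a slot — holds.
Prototype conflicts with Refactor — holds.
Scope and Refactor cannot be in the same slot — holds.
Refactor is restricted to 2 through 4 — holds.
Scope has to finish before Triage starts — holds.

Yes, all constraints hold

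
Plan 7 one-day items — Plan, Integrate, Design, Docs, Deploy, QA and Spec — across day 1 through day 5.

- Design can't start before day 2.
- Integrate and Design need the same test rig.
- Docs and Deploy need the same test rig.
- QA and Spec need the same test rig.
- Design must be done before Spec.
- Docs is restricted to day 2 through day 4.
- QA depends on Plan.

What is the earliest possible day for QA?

Precedence pushes QA to at least day 2.
QA at day 2 is achievable: Plan -> day 1, Design -> day 2, Deploy -> day 1, QA -> day 2, Docs -> day 2, Spec -> day 3, Integrate -> day 1.

day 2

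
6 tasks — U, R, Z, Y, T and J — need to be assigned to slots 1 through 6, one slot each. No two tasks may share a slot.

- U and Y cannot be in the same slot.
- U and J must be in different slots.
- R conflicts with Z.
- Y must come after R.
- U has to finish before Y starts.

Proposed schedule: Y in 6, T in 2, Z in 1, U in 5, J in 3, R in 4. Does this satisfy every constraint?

Valid

U and J must be in different slots — holds.
Y must come after R — holds.
U has to finish before Y starts — holds.
R conflicts with Z — holds.
No two tasks may share a slot — holds.
U and Y cannot be in the same slot — holds.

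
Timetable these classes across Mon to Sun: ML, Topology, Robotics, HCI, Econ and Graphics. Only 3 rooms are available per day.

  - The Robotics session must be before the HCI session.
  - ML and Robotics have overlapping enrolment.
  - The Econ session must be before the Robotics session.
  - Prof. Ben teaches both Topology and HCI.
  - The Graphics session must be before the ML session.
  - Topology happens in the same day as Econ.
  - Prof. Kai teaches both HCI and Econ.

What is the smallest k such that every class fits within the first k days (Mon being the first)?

3 days

The precedence chain requires at least 3 distinct days.
With at most 3 per day and 6 classes, at least 2 days are needed.
3 works (last occupied day: Wed): for example ML -> Wed, HCI -> Wed, Econ -> Mon, Graphics -> Mon, Topology -> Mon, Robotics -> Tue.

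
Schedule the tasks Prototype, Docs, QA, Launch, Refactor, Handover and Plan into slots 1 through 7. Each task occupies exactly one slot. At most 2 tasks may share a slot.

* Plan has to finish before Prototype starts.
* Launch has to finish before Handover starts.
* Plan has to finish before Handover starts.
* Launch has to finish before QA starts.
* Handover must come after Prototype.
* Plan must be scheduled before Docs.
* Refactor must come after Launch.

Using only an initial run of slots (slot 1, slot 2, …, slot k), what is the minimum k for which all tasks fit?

The precedence chain requires at least 3 distinct slots.
With at most 2 per slot and 7 tasks, at least 4 slots are needed.
4 works (last occupied slot: 4): for example Docs in 2, Refactor in 4, Prototype in 2, Launch in 1, Plan in 1, Handover in 3, QA in 3.

4 slots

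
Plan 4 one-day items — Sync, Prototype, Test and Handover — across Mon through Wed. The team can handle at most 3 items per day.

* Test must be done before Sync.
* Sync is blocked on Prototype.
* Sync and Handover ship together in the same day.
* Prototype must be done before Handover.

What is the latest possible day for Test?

Downstream work caps Test at Tue.
Test at Tue is achievable: Test=Tue; Sync=Wed; Handover=Wed; Prototype=Mon.

Tue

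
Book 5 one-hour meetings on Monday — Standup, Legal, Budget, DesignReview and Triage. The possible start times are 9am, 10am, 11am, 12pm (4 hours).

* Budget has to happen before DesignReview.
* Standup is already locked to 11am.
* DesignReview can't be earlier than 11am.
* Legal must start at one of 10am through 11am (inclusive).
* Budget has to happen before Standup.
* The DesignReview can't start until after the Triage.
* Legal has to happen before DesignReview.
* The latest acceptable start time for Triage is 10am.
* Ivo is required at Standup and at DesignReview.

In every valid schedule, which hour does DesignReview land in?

DesignReview's window is 11am–12pm.
Standup is fixed at 11am, and DesignReview can't share a hour with Standup.
So DesignReview must be 12pm.

12pm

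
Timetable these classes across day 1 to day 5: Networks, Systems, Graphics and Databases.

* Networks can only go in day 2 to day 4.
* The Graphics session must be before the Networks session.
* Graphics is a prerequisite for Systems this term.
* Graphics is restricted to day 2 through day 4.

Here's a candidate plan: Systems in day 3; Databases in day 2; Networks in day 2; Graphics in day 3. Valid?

The Graphics session must be before the Networks session — violated.
Graphics is restricted to day 2 through day 4 — holds.
Graphics is a prerequisite for Systems this term — violated.
Networks can only go in day 2 to day 4 — holds.

No. The Graphics session must be before the Networks session is not satisfied.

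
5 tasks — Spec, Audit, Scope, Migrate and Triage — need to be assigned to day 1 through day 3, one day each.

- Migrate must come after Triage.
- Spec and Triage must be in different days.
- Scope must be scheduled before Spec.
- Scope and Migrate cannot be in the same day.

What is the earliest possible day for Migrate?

Precedence pushes Migrate to at least day 2.
Migrate at day 2 is achievable: Migrate -> day 2; Scope -> day 1; Triage -> day 1; Spec -> day 2; Audit -> day 1.

day 2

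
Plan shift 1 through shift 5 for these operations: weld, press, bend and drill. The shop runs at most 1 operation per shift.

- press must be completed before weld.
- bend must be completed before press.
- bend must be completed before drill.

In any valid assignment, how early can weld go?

shift 3

Precedence pushes weld to at least shift 3.
weld at shift 3 is achievable: drill in shift 4; press in shift 2; bend in shift 1; weld in shift 3.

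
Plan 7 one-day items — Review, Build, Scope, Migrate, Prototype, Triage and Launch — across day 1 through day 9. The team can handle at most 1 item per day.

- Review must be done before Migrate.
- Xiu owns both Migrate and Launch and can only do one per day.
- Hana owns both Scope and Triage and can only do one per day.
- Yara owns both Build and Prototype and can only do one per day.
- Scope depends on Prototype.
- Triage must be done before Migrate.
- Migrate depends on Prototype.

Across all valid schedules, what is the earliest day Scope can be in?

day 2

Precedence pushes Scope to at least day 2.
Scope at day 2 is achievable: Triage=day 4; Review=day 3; Build=day 6; Launch=day 7; Migrate=day 5; Scope=day 2; Prototype=day 1.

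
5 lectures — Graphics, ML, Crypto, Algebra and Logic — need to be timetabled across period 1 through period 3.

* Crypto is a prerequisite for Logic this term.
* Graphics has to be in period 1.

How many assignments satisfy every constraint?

Splitting on ML: it can be period 1 (9), period 2 (9), period 3 (9). Listing each branch's schedules as (Graphics, Crypto, Algebra, Logic) by period number:
ML=period 1: (1,1,1,2) (1,1,1,3) (1,1,2,2) (1,1,2,3) (1,1,3,2) (1,1,3,3) (1,2,1,3) (1,2,2,3) (1,2,3,3) — 9.
ML=period 2: (1,1,1,2) (1,1,1,3) (1,1,2,2) (1,1,2,3) (1,1,3,2) (1,1,3,3) (1,2,1,3) (1,2,2,3) (1,2,3,3) — 9.
ML=period 3: (1,1,1,2) (1,1,1,3) (1,1,2,2) (1,1,2,3) (1,1,3,2) (1,1,3,3) (1,2,1,3) (1,2,2,3) (1,2,3,3) — 9.
Summing: 9 + 9 + 9 = 27.

27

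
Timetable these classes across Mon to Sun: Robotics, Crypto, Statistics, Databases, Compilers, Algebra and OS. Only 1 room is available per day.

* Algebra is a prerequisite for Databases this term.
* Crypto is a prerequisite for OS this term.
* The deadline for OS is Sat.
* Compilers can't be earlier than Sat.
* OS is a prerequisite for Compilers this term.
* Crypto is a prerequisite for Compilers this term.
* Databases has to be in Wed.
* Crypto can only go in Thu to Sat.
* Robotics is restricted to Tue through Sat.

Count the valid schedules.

10

Splitting on Robotics: it can be Tue (4), Thu (2), Fri (2), Sat (2). Listing each branch's schedules as (Crypto, Statistics, Databases, Compilers, Algebra, OS):
Robotics=Tue: (Thu,Fri,Wed,Sun,Mon,Sat) (Thu,Sat,Wed,Sun,Mon,Fri) (Thu,Sun,Wed,Sat,Mon,Fri) (Fri,Thu,Wed,Sun,Mon,Sat) — 4.
Robotics=Thu: (Fri,Mon,Wed,Sun,Tue,Sat) (Fri,Tue,Wed,Sun,Mon,Sat) — 2.
Robotics=Fri: (Thu,Mon,Wed,Sun,Tue,Sat) (Thu,Tue,Wed,Sun,Mon,Sat) — 2.
Robotics=Sat: (Thu,Mon,Wed,Sun,Tue,Fri) (Thu,Tue,Wed,Sun,Mon,Fri) — 2.
Summing: 4 + 2 + 2 + 2 = 10.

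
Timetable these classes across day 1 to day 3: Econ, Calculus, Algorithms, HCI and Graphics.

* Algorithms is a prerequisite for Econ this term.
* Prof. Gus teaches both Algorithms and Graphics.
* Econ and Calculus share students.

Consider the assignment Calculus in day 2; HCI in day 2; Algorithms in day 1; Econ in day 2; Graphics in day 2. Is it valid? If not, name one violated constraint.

Algorithms is a prerequisite for Econ this term — holds.
Prof. Gus teaches both Algorithms and Graphics — holds.
Econ and Calculus share students — violated.

No. Econ and Calculus share students is not satisfied.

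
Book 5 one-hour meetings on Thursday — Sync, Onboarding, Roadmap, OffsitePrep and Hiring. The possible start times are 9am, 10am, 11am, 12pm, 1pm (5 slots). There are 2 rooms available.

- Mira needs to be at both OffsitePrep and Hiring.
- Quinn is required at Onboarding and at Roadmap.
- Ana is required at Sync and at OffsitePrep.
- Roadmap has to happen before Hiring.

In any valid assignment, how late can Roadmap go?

12pm

Downstream work caps Roadmap at 12pm.
Roadmap at 12pm is achievable: Sync=9am, Onboarding=9am, Roadmap=12pm, OffsitePrep=10am, Hiring=1pm.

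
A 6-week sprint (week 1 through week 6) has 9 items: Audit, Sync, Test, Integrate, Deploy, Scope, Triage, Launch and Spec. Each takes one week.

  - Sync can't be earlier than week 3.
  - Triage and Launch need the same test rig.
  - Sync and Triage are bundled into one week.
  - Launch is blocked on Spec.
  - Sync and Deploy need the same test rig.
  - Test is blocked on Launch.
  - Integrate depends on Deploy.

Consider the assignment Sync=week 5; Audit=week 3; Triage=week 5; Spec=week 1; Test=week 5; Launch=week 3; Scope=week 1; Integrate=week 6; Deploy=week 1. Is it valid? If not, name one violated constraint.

Sync and Deploy need the same test rig — holds.
Test is blocked on Launch — holds.
Integrate depends on Deploy — holds.
Sync can't be earlier than week 3 — holds.
Launch is blocked on Spec — holds.
Sync and Triage are bundled into one week — holds.
Triage and Launch need the same test rig — holds.

Yes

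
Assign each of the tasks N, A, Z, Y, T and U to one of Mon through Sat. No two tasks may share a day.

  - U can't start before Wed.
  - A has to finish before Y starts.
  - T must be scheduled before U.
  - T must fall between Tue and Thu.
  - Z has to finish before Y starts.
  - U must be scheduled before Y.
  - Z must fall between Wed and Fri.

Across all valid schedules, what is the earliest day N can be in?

Mon

N at Mon is achievable: Y in Sat, Z in Wed, N in Mon, T in Tue, U in Thu, A in Fri.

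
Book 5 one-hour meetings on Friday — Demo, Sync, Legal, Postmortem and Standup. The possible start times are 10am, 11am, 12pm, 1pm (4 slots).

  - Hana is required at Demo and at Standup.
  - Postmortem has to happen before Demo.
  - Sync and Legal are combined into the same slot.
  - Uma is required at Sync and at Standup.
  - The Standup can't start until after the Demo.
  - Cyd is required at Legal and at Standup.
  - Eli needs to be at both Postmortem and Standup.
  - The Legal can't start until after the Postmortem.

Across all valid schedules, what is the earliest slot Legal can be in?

Precedence pushes Legal to at least 11am.
Legal at 11am is achievable: Standup in 12pm; Postmortem in 10am; Demo in 11am; Sync in 11am; Legal in 11am.

11am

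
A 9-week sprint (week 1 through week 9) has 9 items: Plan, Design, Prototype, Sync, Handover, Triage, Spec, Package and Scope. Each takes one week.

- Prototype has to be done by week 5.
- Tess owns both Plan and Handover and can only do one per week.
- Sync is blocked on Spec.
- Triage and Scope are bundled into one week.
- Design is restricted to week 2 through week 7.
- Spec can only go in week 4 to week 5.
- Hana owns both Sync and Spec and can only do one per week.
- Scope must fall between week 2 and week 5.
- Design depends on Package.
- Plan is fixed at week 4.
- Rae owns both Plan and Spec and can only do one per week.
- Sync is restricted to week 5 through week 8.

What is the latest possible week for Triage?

week 5

Triage must be in the same week as Scope, which can't be before week 2, so Triage is at least week 2; Triage must be in the same week as Scope, which can't be after week 5, so Triage is at most week 5.
Triage at week 5 is achievable: Scope -> week 5, Spec -> week 5, Design -> week 2, Package -> week 1, Sync -> week 6, Prototype -> week 1, Triage -> week 5, Plan -> week 4, Handover -> week 1.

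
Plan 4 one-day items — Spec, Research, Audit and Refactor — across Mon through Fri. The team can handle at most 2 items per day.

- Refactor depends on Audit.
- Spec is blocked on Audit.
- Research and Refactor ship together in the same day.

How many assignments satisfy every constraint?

20

Splitting on Spec: it can be Tue (3), Wed (5), Thu (6), Fri (6). Listing each branch's schedules as (Research, Audit, Refactor):
Spec=Tue: (Wed,Mon,Wed) (Thu,Mon,Thu) (Fri,Mon,Fri) — 3.
Spec=Wed: (Tue,Mon,Tue) (Thu,Mon,Thu) (Thu,Tue,Thu) (Fri,Mon,Fri) (Fri,Tue,Fri) — 5.
Spec=Thu: (Tue,Mon,Tue) (Wed,Mon,Wed) (Wed,Tue,Wed) (Fri,Mon,Fri) (Fri,Tue,Fri) (Fri,Wed,Fri) — 6.
Spec=Fri: (Tue,Mon,Tue) (Wed,Mon,Wed) (Wed,Tue,Wed) (Thu,Mon,Thu) (Thu,Tue,Thu) (Thu,Wed,Thu) — 6.
Summing: 3 + 5 + 6 + 6 = 20.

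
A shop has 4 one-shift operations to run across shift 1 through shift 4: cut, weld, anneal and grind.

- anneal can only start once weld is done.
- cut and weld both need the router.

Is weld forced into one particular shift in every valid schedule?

No

weld can be shift 1 (e.g. weld=shift 1, grind=shift 1, anneal=shift 2, cut=shift 2) or shift 2 (e.g. cut in shift 1; grind in shift 1; anneal in shift 3; weld in shift 2).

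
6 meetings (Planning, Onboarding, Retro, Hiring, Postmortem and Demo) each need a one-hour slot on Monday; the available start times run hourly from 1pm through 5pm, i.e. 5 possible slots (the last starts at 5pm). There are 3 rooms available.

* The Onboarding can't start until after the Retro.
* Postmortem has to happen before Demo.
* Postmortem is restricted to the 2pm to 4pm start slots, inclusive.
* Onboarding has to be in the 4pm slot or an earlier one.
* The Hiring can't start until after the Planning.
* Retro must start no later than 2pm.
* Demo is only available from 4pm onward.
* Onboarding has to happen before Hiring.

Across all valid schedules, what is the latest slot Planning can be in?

4pm

Downstream work caps Planning at 4pm.
Planning at 4pm is achievable: Onboarding -> 2pm; Postmortem -> 2pm; Hiring -> 5pm; Planning -> 4pm; Retro -> 1pm; Demo -> 4pm.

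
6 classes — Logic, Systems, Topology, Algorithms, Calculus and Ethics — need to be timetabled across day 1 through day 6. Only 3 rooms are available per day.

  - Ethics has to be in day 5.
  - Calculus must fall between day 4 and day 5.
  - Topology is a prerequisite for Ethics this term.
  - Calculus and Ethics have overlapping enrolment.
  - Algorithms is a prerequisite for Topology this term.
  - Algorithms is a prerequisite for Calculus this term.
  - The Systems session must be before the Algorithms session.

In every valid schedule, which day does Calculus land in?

Calculus's window is day 4–day 5.
Ethics is fixed at day 5, and Calculus can't share a day with Ethics.
So Calculus must be day 4.

day 4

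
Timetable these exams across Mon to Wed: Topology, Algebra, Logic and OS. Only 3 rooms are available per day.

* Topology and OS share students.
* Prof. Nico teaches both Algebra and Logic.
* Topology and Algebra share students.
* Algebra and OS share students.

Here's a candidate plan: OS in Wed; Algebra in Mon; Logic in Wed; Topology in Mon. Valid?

No. Topology and Algebra share students is not satisfied.

Only 3 rooms are available per day — holds.
Topology and OS share students — holds.
Prof. Nico teaches both Algebra and Logic — holds.
Algebra and OS share students — holds.
Topology and Algebra share students — violated.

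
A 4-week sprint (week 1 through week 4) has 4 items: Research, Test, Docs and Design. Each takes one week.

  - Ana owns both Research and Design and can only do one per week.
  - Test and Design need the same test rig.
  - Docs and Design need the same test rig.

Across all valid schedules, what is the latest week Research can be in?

Research at week 4 is achievable: Test -> week 1; Design -> week 2; Research -> week 4; Docs -> week 1.

week 4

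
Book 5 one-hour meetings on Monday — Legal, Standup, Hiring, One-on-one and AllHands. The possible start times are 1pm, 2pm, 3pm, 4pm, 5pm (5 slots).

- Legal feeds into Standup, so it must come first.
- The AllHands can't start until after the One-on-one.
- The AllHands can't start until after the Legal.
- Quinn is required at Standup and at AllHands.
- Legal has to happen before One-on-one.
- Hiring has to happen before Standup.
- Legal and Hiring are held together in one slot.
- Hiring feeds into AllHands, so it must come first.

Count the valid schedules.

Splitting on Legal: it can be 1pm (18), 2pm (6), 3pm (1). Listing each branch's schedules as (Standup, Hiring, One-on-one, AllHands):
Legal=1pm: (2pm,1pm,2pm,3pm) (2pm,1pm,2pm,4pm) (2pm,1pm,2pm,5pm) (2pm,1pm,3pm,4pm) (2pm,1pm,3pm,5pm) (2pm,1pm,4pm,5pm) (3pm,1pm,2pm,4pm) (3pm,1pm,2pm,5pm) (3pm,1pm,3pm,4pm) (3pm,1pm,3pm,5pm) (3pm,1pm,4pm,5pm) (4pm,1pm,2pm,3pm) (4pm,1pm,2pm,5pm) (4pm,1pm,3pm,5pm) (4pm,1pm,4pm,5pm) (5pm,1pm,2pm,3pm) (5pm,1pm,2pm,4pm) (5pm,1pm,3pm,4pm) — 18.
Legal=2pm: (3pm,2pm,3pm,4pm) (3pm,2pm,3pm,5pm) (3pm,2pm,4pm,5pm) (4pm,2pm,3pm,5pm) (4pm,2pm,4pm,5pm) (5pm,2pm,3pm,4pm) — 6.
Legal=3pm: (4pm,3pm,4pm,5pm) — 1.
Summing: 18 + 6 + 1 = 25.

25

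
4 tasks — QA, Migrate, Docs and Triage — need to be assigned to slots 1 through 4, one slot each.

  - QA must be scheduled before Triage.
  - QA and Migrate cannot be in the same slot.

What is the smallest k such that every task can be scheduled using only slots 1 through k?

The precedence chain requires at least 2 distinct slots.
2 works (last occupied slot: 2): for example Migrate=2, QA=1, Triage=2, Docs=1.

2 slots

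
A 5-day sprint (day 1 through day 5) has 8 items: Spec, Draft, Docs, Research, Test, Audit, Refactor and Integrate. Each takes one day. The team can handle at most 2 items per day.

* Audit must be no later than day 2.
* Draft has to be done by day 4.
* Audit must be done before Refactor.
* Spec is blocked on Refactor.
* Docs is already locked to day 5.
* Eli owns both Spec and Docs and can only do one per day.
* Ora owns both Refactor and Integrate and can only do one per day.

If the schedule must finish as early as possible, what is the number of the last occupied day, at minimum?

5

The precedence chain requires at least 3 distinct days.
With at most 2 per day and 8 tasks, at least 4 days are needed.
Docs can't be placed before day 5, so the schedule must run through at least day 5.
5 works (last occupied day: day 5): for example Integrate -> day 4, Research -> day 2, Refactor -> day 2, Spec -> day 3, Docs -> day 5, Draft -> day 1, Audit -> day 1, Test -> day 3.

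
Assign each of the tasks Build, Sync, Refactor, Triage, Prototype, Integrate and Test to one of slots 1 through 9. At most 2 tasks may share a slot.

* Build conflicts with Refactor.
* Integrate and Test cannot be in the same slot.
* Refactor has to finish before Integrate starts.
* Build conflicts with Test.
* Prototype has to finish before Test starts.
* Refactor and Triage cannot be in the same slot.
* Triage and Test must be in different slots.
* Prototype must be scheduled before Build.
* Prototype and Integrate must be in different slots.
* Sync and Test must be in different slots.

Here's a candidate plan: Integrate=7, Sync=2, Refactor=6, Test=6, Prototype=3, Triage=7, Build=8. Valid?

Yes, all constraints hold

Triage and Test must be in different slots — holds.
At most 2 tasks may share a slot — holds.
Prototype has to finish before Test starts — holds.
Build conflicts with Refactor — holds.
Prototype must be scheduled before Build — holds.
Build conflicts with Test — holds.
Prototype and Integrate must be in different slots — holds.
Refactor has to finish before Integrate starts — holds.
Integrate and Test cannot be in the same slot — holds.
Sync and Test must be in different slots — holds.
Refactor and Triage cannot be in the same slot — holds.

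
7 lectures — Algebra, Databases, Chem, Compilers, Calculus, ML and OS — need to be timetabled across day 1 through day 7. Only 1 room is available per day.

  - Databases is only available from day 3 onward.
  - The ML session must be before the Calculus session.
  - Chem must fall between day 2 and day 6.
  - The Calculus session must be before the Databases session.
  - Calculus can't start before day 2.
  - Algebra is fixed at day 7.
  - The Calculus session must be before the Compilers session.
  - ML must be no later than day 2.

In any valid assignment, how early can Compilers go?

Precedence pushes Compilers to at least day 3.
Compilers at day 3 is achievable: Databases=day 4; OS=day 6; Chem=day 5; Algebra=day 7; ML=day 1; Calculus=day 2; Compilers=day 3.

day 3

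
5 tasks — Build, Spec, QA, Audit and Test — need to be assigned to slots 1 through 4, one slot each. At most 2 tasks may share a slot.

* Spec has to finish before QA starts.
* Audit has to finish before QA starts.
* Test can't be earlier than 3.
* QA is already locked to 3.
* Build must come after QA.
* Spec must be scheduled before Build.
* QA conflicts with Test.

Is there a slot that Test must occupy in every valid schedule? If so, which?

4

Test's window is 3–4.
QA is fixed at 3, and Test can't share a slot with QA.
So Test must be 4.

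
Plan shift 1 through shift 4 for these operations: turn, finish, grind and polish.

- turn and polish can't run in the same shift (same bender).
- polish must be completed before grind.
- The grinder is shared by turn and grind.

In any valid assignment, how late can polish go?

shift 3

Downstream work caps polish at shift 3.
polish at shift 3 is achievable: turn -> shift 1; polish -> shift 3; grind -> shift 4; finish -> shift 1.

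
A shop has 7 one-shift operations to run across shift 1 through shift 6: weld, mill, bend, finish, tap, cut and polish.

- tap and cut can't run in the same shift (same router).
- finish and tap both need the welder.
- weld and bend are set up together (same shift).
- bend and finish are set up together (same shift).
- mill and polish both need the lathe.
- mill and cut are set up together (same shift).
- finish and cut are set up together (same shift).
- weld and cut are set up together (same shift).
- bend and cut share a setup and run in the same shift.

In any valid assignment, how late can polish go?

shift 6

polish at shift 6 is achievable: weld=shift 1, polish=shift 6, mill=shift 1, bend=shift 1, finish=shift 1, cut=shift 1, tap=shift 2.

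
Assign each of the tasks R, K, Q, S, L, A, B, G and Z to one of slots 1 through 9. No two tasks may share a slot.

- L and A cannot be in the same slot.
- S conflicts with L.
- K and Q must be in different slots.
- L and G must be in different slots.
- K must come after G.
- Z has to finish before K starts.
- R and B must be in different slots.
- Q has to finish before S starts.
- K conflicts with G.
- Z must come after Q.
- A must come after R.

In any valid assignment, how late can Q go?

6

Downstream work caps Q at 7.
Q at 6 is achievable: L=4, Q=6, B=5, S=9, G=3, A=2, Z=7, K=8, R=1.
Nothing later works — the conflict and capacity constraints rule out every slot after 6.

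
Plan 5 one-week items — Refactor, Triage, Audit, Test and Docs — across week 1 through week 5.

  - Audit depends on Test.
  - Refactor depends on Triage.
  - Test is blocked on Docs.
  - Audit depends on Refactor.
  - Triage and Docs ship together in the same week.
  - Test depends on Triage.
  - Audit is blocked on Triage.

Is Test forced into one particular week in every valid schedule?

Test can be week 2 (e.g. Test -> week 2, Refactor -> week 2, Docs -> week 1, Triage -> week 1, Audit -> week 3) or week 3 (e.g. Docs -> week 1; Audit -> week 4; Triage -> week 1; Refactor -> week 2; Test -> week 3).

No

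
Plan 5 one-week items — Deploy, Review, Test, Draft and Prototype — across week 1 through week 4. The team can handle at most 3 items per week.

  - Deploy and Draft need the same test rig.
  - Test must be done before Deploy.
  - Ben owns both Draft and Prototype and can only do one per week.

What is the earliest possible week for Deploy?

Precedence pushes Deploy to at least week 2.
Deploy at week 2 is achievable: Prototype in week 2; Draft in week 1; Deploy in week 2; Test in week 1; Review in week 1.

week 2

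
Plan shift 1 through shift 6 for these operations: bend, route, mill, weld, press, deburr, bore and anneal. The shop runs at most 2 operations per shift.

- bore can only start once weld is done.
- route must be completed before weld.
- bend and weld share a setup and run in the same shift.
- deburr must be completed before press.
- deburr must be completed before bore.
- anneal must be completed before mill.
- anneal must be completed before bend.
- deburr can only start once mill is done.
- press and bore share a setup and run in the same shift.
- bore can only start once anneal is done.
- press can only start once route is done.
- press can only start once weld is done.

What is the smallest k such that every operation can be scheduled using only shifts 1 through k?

5 shifts

The precedence chain requires at least 4 distinct shifts.
With at most 2 per shift and 8 operations, at least 4 shifts are needed.
Could 4 shifts be enough, i.e. nothing placed later than shift 4? First, weld must come after route (at shift 1 or later) → {shift 2, shift 3, shift 4}; route must come before weld (at shift 4 or earlier) → {shift 1, shift 2, shift 3}; mill must come after anneal (at shift 1 or later) → {shift 2, shift 3, shift 4}; anneal must come before mill (at shift 4 or earlier) → {shift 1, shift 2, shift 3}; deburr must come after mill (at shift 2 or later) → {shift 3, shift 4}; mill must come before deburr (at shift 4 or earlier) → {shift 2, shift 3}; press must come after route (at shift 1 or later) → {shift 2, shift 3, shift 4}; bore must come after anneal (at shift 1 or later) → {shift 2, shift 3, shift 4}; press must come after weld (at shift 2 or later) → {shift 3, shift 4}; weld must come before press (at shift 4 or earlier) → {shift 2, shift 3}; bend must come after anneal (at shift 1 or later) → {shift 2, shift 3, shift 4}; bore must come after weld (at shift 2 or later) → {shift 3, shift 4}; bore must come after deburr (at shift 3 or later) → {shift 4}; deburr must come before bore (at shift 4 or earlier) → {shift 3}; bend must be in the same shift as weld (in {shift 2, shift 3}) → {shift 2, shift 3}; mill must come before deburr (at shift 3 or earlier) → {shift 2}. bend could then only be at {shift 2, shift 3}; try each:
- suppose bend is at shift 2; weld must be in the same shift as bend (in {shift 2}) → {shift 2}; that puts bend, mill and weld all in shift 2 — more than 2 per shift.
- suppose bend is at shift 3; weld must be in the same shift as bend (in {shift 3}) → {shift 3}; that puts bend, weld and deburr all in shift 3 — more than 2 per shift.
Every option fails, so 4 shifts is not enough.
5 works (last occupied shift: shift 5): for example route=shift 1, press=shift 5, mill=shift 3, bend=shift 2, bore=shift 5, anneal=shift 1, weld=shift 2, deburr=shift 4.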